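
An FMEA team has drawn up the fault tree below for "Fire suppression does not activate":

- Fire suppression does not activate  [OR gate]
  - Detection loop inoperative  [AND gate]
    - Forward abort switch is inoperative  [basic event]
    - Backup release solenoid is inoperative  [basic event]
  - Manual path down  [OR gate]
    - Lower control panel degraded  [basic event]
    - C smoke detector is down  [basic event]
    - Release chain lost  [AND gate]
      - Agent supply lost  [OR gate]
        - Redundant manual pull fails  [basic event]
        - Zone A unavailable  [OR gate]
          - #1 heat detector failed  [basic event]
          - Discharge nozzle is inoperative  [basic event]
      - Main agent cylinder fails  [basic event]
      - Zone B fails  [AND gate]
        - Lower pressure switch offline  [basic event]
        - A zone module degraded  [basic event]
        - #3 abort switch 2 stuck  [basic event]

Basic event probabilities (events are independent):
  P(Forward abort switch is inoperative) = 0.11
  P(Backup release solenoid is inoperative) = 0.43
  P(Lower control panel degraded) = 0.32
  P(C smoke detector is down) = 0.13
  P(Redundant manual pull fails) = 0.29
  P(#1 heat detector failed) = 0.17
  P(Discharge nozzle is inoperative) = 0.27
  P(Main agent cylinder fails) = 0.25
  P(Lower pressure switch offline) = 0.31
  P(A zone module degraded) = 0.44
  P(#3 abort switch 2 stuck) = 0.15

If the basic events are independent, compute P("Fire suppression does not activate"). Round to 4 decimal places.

P(Detection loop inoperative) [AND] = 0.11 × 0.43 = 0.047300
P(Zone A unavailable) [OR] = 1 − (1−0.17) × (1−0.27) = 0.394100
P(Agent supply lost) [OR] = 1 − (1−0.29) × (1−0.394100) = 0.569811
P(Zone B fails) [AND] = 0.31 × 0.44 × 0.15 = 0.020460
P(Release chain lost) [AND] = 0.569811 × 0.25 × 0.020460 = 0.002915
P(Manual path down) [OR] = 1 − (1−0.32) × (1−0.13) × (1−0.002915) = 0.410125
P(Fire suppression does not activate) [OR] = 1 − (1−0.047300) × (1−0.410125) = 0.438026
Rounded to 4 decimal places: P(Fire suppression does not activate) ≈ 0.4380.

0.4380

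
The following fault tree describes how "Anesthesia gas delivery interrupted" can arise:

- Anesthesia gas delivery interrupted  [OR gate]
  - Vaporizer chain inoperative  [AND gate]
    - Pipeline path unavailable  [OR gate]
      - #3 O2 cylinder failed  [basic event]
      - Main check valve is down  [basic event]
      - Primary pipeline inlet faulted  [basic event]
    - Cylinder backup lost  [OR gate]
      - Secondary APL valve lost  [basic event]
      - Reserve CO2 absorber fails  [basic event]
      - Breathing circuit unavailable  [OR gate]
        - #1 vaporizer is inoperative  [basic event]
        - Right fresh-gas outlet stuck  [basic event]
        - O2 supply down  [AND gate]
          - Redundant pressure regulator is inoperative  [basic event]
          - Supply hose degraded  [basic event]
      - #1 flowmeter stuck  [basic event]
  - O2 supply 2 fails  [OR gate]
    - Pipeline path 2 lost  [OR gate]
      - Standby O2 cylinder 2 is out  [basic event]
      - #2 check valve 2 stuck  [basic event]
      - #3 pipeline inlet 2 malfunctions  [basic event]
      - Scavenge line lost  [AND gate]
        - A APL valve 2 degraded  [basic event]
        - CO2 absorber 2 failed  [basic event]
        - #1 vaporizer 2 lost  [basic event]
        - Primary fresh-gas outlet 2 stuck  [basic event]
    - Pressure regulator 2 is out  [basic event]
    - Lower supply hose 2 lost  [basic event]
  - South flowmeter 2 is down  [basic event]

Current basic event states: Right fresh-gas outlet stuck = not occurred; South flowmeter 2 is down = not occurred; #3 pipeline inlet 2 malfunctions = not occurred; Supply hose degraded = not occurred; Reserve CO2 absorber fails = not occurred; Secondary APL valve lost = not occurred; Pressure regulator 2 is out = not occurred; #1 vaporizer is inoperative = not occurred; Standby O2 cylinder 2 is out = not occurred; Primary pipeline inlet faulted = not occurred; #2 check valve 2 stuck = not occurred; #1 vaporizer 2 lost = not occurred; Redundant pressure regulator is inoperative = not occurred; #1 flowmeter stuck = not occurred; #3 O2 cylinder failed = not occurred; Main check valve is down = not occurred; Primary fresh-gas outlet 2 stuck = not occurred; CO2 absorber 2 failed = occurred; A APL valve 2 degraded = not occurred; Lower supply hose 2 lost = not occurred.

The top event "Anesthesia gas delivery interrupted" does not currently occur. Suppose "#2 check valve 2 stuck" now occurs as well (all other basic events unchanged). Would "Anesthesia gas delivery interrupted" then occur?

Counterfactual: set "#2 check valve 2 stuck" to occurred.
Pipeline path unavailable [OR]: #3 O2 cylinder failed=not, Main check valve is down=not, Primary pipeline inlet faulted=not → no input occurs → does not occur.
O2 supply down [AND]: Redundant pressure regulator is inoperative=not, Supply hose degraded=not → not all inputs occur → does not occur.
Breathing circuit unavailable [OR]: #1 vaporizer is inoperative=not, Right fresh-gas outlet stuck=not, O2 supply down=not → no input occurs → does not occur.
Cylinder backup lost [OR]: Secondary APL valve lost=not, Reserve CO2 absorber fails=not, Breathing circuit unavailable=not, #1 flowmeter stuck=not → no input occurs → does not occur.
Vaporizer chain inoperative [AND]: Pipeline path unavailable=not, Cylinder backup lost=not → not all inputs occur → does not occur.
Scavenge line lost [AND]: A APL valve 2 degraded=not, CO2 absorber 2 failed=occurs, #1 vaporizer 2 lost=not, Primary fresh-gas outlet 2 stuck=not → not all inputs occur → does not occur.
Pipeline path 2 lost [OR]: Standby O2 cylinder 2 is out=not, #2 check valve 2 stuck=occurs, #3 pipeline inlet 2 malfunctions=not, Scavenge line lost=not → at least one input occurs → occurs.
O2 supply 2 fails [OR]: Pipeline path 2 lost=occurs, Pressure regulator 2 is out=not, Lower supply hose 2 lost=not → at least one input occurs → occurs.
Anesthesia gas delivery interrupted [OR]: Vaporizer chain inoperative=not, O2 supply 2 fails=occurs, South flowmeter 2 is down=not → at least one input occurs → occurs.

Yes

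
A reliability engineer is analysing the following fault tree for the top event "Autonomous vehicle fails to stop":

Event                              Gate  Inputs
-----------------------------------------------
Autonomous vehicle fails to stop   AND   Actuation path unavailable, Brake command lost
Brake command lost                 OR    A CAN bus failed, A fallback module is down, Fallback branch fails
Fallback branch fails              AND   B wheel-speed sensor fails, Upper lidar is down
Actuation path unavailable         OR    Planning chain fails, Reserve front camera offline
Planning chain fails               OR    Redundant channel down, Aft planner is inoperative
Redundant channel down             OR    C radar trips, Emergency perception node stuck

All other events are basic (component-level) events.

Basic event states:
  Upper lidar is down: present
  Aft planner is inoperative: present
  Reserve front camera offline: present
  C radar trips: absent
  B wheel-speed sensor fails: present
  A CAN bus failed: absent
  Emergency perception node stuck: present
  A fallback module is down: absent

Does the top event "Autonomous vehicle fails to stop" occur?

Yes

Redundant channel down [OR]: C radar trips=not, Emergency perception node stuck=occurs → at least one input occurs → occurs.
Planning chain fails [OR]: Redundant channel down=occurs, Aft planner is inoperative=occurs → at least one input occurs → occurs.
Actuation path unavailable [OR]: Planning chain fails=occurs, Reserve front camera offline=occurs → at least one input occurs → occurs.
Fallback branch fails [AND]: B wheel-speed sensor fails=occurs, Upper lidar is down=occurs → all inputs occur → occurs.
Brake command lost [OR]: A CAN bus failed=not, A fallback module is down=not, Fallback branch fails=occurs → at least one input occurs → occurs.
Autonomous vehicle fails to stop [AND]: Actuation path unavailable=occurs, Brake command lost=occurs → all inputs occur → occurs.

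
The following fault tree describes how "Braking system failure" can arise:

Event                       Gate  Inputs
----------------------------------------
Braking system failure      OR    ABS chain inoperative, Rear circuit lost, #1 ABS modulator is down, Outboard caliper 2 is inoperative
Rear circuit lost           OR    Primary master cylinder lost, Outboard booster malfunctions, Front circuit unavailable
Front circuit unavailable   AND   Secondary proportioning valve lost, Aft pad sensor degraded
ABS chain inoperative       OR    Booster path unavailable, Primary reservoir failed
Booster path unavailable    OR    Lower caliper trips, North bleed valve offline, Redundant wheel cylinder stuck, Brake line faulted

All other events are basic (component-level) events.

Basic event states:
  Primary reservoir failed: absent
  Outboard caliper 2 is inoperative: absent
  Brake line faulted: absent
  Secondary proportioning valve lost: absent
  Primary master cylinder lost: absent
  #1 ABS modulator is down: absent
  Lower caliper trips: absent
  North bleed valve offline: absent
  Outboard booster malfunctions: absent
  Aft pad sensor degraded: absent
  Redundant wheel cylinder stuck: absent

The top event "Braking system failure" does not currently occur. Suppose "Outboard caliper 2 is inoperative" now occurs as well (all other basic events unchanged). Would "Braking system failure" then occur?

Yes

Counterfactual: set "Outboard caliper 2 is inoperative" to occurred.
Booster path unavailable [OR]: Lower caliper trips=not, North bleed valve offline=not, Redundant wheel cylinder stuck=not, Brake line faulted=not → no input occurs → does not occur.
ABS chain inoperative [OR]: Booster path unavailable=not, Primary reservoir failed=not → no input occurs → does not occur.
Front circuit unavailable [AND]: Secondary proportioning valve lost=not, Aft pad sensor degraded=not → not all inputs occur → does not occur.
Rear circuit lost [OR]: Primary master cylinder lost=not, Outboard booster malfunctions=not, Front circuit unavailable=not → no input occurs → does not occur.
Braking system failure [OR]: ABS chain inoperative=not, Rear circuit lost=not, #1 ABS modulator is down=not, Outboard caliper 2 is inoperative=occurs → at least one input occurs → occurs.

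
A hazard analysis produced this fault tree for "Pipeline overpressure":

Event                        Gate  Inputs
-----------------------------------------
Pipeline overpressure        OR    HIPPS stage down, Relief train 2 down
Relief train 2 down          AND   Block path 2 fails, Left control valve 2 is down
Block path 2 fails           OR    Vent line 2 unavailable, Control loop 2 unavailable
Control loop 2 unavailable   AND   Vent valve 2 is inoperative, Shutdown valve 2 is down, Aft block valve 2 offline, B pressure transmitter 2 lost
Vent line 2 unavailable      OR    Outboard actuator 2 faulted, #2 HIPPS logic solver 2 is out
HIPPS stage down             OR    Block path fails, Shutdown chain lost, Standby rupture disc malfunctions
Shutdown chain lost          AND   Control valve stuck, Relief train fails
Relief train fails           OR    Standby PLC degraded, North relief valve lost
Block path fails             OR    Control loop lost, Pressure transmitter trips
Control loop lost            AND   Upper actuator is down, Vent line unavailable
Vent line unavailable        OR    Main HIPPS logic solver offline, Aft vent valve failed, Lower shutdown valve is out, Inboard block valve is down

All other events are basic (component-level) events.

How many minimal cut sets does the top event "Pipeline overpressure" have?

11

Vent line unavailable [OR]: union of children's cut sets → 4 cut set(s).
Control loop lost [AND]: one cut set from each child combined → 1 × 4 = 4 cut set(s).
Block path fails [OR]: union of children's cut sets → 5 cut set(s).
Relief train fails [OR]: union of children's cut sets → 2 cut set(s).
Shutdown chain lost [AND]: one cut set from each child combined → 1 × 2 = 2 cut set(s).
HIPPS stage down [OR]: union of children's cut sets → 8 cut set(s).
Vent line 2 unavailable [OR]: union of children's cut sets → 2 cut set(s).
Control loop 2 unavailable [AND]: one cut set from each child combined → 1 × 1 × 1 × 1 = 1 cut set(s).
Block path 2 fails [OR]: union of children's cut sets → 3 cut set(s).
Relief train 2 down [AND]: one cut set from each child combined → 3 × 1 = 3 cut set(s).
Pipeline overpressure [OR]: union of children's cut sets → 11 cut set(s).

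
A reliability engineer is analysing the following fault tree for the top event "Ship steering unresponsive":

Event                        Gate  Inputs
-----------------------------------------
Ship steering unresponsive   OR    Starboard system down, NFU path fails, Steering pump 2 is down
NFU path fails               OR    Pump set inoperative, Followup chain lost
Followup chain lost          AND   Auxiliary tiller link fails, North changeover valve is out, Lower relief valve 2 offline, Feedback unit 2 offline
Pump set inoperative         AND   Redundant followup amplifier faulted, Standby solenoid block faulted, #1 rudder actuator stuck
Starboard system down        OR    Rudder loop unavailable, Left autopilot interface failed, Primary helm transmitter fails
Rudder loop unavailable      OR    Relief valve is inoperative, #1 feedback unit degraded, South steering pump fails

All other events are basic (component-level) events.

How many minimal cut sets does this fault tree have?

Rudder loop unavailable [OR]: union of children's cut sets → 3 cut set(s).
Starboard system down [OR]: union of children's cut sets → 5 cut set(s).
Pump set inoperative [AND]: one cut set from each child combined → 1 × 1 × 1 = 1 cut set(s).
Followup chain lost [AND]: one cut set from each child combined → 1 × 1 × 1 × 1 = 1 cut set(s).
NFU path fails [OR]: union of children's cut sets → 2 cut set(s).
Ship steering unresponsive [OR]: union of children's cut sets → 8 cut set(s).
Minimal cut sets: {Relief valve is inoperative}; {#1 feedback unit degraded}; {South steering pump fails}; {Left autopilot interface failed}; {Primary helm transmitter fails}; {#1 rudder actuator stuck, Redundant followup amplifier faulted, Standby solenoid block faulted}; {Auxiliary tiller link fails, Feedback unit 2 offline, Lower relief valve 2 offline, North changeover valve is out}; {Steering pump 2 is down}.

8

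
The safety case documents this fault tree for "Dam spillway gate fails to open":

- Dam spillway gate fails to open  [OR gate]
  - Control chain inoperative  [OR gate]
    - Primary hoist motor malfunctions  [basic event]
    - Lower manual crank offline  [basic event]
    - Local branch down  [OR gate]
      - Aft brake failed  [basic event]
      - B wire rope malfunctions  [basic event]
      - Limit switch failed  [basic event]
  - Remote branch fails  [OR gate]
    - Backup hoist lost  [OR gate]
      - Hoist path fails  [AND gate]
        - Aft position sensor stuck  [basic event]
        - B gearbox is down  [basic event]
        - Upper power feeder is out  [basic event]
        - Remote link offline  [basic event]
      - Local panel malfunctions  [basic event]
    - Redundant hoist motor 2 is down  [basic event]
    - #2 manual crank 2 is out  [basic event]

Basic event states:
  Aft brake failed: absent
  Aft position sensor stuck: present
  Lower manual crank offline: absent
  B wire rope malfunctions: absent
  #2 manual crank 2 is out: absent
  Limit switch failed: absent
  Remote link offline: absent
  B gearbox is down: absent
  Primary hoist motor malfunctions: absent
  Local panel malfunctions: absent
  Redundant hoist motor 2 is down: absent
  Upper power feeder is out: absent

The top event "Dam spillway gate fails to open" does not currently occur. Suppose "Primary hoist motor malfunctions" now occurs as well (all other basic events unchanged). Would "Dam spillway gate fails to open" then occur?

Counterfactual: set "Primary hoist motor malfunctions" to occurred.
Local branch down [OR]: Aft brake failed=not, B wire rope malfunctions=not, Limit switch failed=not → no input occurs → does not occur.
Control chain inoperative [OR]: Primary hoist motor malfunctions=occurs, Lower manual crank offline=not, Local branch down=not → at least one input occurs → occurs.
Hoist path fails [AND]: Aft position sensor stuck=occurs, B gearbox is down=not, Upper power feeder is out=not, Remote link offline=not → not all inputs occur → does not occur.
Backup hoist lost [OR]: Hoist path fails=not, Local panel malfunctions=not → no input occurs → does not occur.
Remote branch fails [OR]: Backup hoist lost=not, Redundant hoist motor 2 is down=not, #2 manual crank 2 is out=not → no input occurs → does not occur.
Dam spillway gate fails to open [OR]: Control chain inoperative=occurs, Remote branch fails=not → at least one input occurs → occurs.

Yes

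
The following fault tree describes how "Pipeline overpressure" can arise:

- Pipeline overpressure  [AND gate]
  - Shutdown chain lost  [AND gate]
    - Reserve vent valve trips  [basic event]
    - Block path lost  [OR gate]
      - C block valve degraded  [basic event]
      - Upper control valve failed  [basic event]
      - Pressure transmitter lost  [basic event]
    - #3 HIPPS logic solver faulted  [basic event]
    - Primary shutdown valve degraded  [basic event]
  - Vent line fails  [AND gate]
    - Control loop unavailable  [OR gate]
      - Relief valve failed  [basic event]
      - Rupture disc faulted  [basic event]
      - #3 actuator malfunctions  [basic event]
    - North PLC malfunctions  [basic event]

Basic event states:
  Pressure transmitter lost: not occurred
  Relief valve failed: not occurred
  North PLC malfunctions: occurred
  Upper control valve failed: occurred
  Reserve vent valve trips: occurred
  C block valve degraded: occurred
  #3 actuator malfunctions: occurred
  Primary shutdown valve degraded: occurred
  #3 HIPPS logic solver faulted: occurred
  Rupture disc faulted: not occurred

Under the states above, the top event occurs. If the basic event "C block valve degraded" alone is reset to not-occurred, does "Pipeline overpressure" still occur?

Counterfactual: set "C block valve degraded" to not occurred.
Block path lost [OR]: C block valve degraded=not, Upper control valve failed=occurs, Pressure transmitter lost=not → at least one input occurs → occurs.
Shutdown chain lost [AND]: Reserve vent valve trips=occurs, Block path lost=occurs, #3 HIPPS logic solver faulted=occurs, Primary shutdown valve degraded=occurs → all inputs occur → occurs.
Control loop unavailable [OR]: Relief valve failed=not, Rupture disc faulted=not, #3 actuator malfunctions=occurs → at least one input occurs → occurs.
Vent line fails [AND]: Control loop unavailable=occurs, North PLC malfunctions=occurs → all inputs occur → occurs.
Pipeline overpressure [AND]: Shutdown chain lost=occurs, Vent line fails=occurs → all inputs occur → occurs.

Yes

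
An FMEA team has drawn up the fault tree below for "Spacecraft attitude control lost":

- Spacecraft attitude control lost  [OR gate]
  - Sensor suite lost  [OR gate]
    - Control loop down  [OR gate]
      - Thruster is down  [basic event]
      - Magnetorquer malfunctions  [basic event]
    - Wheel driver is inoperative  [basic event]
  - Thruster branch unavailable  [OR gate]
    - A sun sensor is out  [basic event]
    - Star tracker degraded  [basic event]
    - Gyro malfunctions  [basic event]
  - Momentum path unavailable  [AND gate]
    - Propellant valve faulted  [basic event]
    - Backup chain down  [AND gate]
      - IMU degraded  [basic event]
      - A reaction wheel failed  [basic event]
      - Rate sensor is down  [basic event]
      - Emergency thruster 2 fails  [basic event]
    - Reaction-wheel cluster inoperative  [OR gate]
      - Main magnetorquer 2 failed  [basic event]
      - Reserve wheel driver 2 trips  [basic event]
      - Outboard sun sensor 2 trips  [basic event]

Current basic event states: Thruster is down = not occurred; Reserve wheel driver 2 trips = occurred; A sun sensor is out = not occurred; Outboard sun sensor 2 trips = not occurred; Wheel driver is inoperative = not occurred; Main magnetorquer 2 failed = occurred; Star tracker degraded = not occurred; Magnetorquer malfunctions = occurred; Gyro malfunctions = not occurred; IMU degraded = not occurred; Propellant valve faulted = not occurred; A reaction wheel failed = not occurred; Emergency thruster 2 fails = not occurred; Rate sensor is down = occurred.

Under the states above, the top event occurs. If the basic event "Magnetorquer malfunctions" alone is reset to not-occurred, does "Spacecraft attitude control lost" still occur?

Counterfactual: set "Magnetorquer malfunctions" to not occurred.
Control loop down [OR]: Thruster is down=not, Magnetorquer malfunctions=not → no input occurs → does not occur.
Sensor suite lost [OR]: Control loop down=not, Wheel driver is inoperative=not → no input occurs → does not occur.
Thruster branch unavailable [OR]: A sun sensor is out=not, Star tracker degraded=not, Gyro malfunctions=not → no input occurs → does not occur.
Backup chain down [AND]: IMU degraded=not, A reaction wheel failed=not, Rate sensor is down=occurs, Emergency thruster 2 fails=not → not all inputs occur → does not occur.
Reaction-wheel cluster inoperative [OR]: Main magnetorquer 2 failed=occurs, Reserve wheel driver 2 trips=occurs, Outboard sun sensor 2 trips=not → at least one input occurs → occurs.
Momentum path unavailable [AND]: Propellant valve faulted=not, Backup chain down=not, Reaction-wheel cluster inoperative=occurs → not all inputs occur → does not occur.
Spacecraft attitude control lost [OR]: Sensor suite lost=not, Thruster branch unavailable=not, Momentum path unavailable=not → no input occurs → does not occur.

No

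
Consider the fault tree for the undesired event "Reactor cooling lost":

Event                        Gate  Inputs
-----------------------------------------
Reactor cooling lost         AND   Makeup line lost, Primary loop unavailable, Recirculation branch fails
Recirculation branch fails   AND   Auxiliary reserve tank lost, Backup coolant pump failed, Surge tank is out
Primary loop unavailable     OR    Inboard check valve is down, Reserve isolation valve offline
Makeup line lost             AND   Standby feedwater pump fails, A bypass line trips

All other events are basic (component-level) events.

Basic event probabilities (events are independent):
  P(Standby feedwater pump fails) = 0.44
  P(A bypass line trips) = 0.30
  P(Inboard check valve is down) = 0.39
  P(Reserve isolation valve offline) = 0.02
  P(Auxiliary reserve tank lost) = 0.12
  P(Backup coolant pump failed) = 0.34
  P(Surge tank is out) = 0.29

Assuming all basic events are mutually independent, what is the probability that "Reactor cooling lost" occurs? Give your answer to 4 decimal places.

P(Makeup line lost) [AND] = 0.44 × 0.30 = 0.132000
P(Primary loop unavailable) [OR] = 1 − (1−0.39) × (1−0.02) = 0.402200
P(Recirculation branch fails) [AND] = 0.12 × 0.34 × 0.29 = 0.011832
P(Reactor cooling lost) [AND] = 0.132000 × 0.402200 × 0.011832 = 0.000628
Rounded to 4 decimal places: P(Reactor cooling lost) ≈ 0.0006.

0.0006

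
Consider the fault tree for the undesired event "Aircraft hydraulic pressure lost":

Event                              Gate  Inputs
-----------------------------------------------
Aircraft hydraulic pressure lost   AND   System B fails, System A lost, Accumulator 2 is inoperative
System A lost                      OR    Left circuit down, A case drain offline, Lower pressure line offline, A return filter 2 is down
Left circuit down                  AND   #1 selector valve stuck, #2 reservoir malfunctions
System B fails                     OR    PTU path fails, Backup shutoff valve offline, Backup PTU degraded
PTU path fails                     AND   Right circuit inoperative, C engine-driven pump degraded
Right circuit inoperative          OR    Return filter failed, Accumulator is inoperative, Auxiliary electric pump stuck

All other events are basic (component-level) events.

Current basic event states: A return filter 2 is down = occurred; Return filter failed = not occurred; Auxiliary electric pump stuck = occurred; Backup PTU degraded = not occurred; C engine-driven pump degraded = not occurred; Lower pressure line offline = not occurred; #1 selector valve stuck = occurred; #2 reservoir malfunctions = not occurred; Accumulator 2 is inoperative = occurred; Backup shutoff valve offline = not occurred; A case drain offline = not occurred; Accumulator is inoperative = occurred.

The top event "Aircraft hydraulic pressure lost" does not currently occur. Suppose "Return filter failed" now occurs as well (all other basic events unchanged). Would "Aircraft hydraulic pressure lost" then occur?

No

Counterfactual: set "Return filter failed" to occurred.
Right circuit inoperative [OR]: Return filter failed=occurs, Accumulator is inoperative=occurs, Auxiliary electric pump stuck=occurs → at least one input occurs → occurs.
PTU path fails [AND]: Right circuit inoperative=occurs, C engine-driven pump degraded=not → not all inputs occur → does not occur.
System B fails [OR]: PTU path fails=not, Backup shutoff valve offline=not, Backup PTU degraded=not → no input occurs → does not occur.
Left circuit down [AND]: #1 selector valve stuck=occurs, #2 reservoir malfunctions=not → not all inputs occur → does not occur.
System A lost [OR]: Left circuit down=not, A case drain offline=not, Lower pressure line offline=not, A return filter 2 is down=occurs → at least one input occurs → occurs.
Aircraft hydraulic pressure lost [AND]: System B fails=not, System A lost=occurs, Accumulator 2 is inoperative=occurs → not all inputs occur → does not occur.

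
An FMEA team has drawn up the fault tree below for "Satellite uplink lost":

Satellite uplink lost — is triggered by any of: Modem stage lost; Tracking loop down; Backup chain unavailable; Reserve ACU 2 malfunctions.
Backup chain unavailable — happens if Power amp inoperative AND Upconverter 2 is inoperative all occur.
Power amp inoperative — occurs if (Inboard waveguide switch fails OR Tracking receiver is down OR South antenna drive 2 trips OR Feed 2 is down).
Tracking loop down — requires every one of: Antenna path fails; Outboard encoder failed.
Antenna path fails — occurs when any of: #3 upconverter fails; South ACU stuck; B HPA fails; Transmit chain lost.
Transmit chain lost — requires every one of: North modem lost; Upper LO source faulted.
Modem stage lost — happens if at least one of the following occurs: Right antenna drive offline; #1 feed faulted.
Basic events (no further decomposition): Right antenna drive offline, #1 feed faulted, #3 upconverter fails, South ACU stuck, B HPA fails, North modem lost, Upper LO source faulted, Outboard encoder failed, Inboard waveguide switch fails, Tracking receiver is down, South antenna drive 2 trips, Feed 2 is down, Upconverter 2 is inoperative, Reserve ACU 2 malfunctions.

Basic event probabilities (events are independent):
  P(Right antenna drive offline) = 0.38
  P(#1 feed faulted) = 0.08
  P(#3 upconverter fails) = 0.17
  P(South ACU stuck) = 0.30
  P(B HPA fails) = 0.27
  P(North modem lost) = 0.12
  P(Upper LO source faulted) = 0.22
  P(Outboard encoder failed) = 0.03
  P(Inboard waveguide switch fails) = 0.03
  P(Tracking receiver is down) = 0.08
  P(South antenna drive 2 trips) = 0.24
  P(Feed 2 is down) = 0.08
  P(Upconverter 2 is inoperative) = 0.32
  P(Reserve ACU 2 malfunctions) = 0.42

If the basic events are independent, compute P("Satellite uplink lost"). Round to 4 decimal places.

P(Modem stage lost) [OR] = 1 − (1−0.38) × (1−0.08) = 0.429600
P(Transmit chain lost) [AND] = 0.12 × 0.22 = 0.026400
P(Antenna path fails) [OR] = 1 − (1−0.17) × (1−0.30) × (1−0.27) × (1−0.026400) = 0.587067
P(Tracking loop down) [AND] = 0.587067 × 0.03 = 0.017612
P(Power amp inoperative) [OR] = 1 − (1−0.03) × (1−0.08) × (1−0.24) × (1−0.08) = 0.376034
P(Backup chain unavailable) [AND] = 0.376034 × 0.32 = 0.120331
P(Satellite uplink lost) [OR] = 1 − (1−0.429600) × (1−0.017612) × (1−0.120331) × (1−0.42) = 0.714103
Rounded to 4 decimal places: P(Satellite uplink lost) ≈ 0.7141.

0.7141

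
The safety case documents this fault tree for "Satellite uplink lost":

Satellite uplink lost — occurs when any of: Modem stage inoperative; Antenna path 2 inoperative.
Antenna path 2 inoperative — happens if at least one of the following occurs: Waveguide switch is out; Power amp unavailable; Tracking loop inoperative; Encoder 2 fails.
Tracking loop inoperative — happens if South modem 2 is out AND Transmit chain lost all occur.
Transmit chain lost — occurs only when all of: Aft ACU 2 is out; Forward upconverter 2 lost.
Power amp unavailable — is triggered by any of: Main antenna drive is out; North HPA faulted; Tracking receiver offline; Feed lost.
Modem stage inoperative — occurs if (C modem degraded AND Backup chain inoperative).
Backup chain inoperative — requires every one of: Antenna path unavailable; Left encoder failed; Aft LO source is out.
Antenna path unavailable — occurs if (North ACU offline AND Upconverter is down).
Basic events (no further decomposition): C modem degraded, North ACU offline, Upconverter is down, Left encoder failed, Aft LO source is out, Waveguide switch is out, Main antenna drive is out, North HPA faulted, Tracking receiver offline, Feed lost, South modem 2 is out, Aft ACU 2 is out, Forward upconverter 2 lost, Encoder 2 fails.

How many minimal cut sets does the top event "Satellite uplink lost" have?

Antenna path unavailable [AND]: one cut set from each child combined → 1 × 1 = 1 cut set(s).
Backup chain inoperative [AND]: one cut set from each child combined → 1 × 1 × 1 = 1 cut set(s).
Modem stage inoperative [AND]: one cut set from each child combined → 1 × 1 = 1 cut set(s).
Power amp unavailable [OR]: union of children's cut sets → 4 cut set(s).
Transmit chain lost [AND]: one cut set from each child combined → 1 × 1 = 1 cut set(s).
Tracking loop inoperative [AND]: one cut set from each child combined → 1 × 1 = 1 cut set(s).
Antenna path 2 inoperative [OR]: union of children's cut sets → 7 cut set(s).
Satellite uplink lost [OR]: union of children's cut sets → 8 cut set(s).
Minimal cut sets: {Aft LO source is out, C modem degraded, Left encoder failed, North ACU offline, Upconverter is down}; {Waveguide switch is out}; {Main antenna drive is out}; {North HPA faulted}; {Tracking receiver offline}; {Feed lost}; {Aft ACU 2 is out, Forward upconverter 2 lost, South modem 2 is out}; {Encoder 2 fails}.

8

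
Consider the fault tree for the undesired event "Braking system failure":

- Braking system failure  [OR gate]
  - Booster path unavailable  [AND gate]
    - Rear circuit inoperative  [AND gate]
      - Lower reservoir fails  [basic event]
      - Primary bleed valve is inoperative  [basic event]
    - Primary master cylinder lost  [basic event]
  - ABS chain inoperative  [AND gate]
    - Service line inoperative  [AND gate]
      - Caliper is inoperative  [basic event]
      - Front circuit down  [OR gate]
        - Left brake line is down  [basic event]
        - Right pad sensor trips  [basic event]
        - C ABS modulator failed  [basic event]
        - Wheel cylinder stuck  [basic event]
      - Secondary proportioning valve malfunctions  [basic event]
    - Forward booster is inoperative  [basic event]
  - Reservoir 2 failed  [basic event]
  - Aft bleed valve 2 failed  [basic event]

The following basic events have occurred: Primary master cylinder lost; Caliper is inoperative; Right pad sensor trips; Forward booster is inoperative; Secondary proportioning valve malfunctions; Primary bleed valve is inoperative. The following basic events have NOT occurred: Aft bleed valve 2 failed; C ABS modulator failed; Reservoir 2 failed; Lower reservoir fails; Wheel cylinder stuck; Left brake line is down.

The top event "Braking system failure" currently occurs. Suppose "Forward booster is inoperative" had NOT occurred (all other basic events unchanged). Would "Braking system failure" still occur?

Counterfactual: set "Forward booster is inoperative" to not occurred.
Rear circuit inoperative [AND]: Lower reservoir fails=not, Primary bleed valve is inoperative=occurs → not all inputs occur → does not occur.
Booster path unavailable [AND]: Rear circuit inoperative=not, Primary master cylinder lost=occurs → not all inputs occur → does not occur.
Front circuit down [OR]: Left brake line is down=not, Right pad sensor trips=occurs, C ABS modulator failed=not, Wheel cylinder stuck=not → at least one input occurs → occurs.
Service line inoperative [AND]: Caliper is inoperative=occurs, Front circuit down=occurs, Secondary proportioning valve malfunctions=occurs → all inputs occur → occurs.
ABS chain inoperative [AND]: Service line inoperative=occurs, Forward booster is inoperative=not → not all inputs occur → does not occur.
Braking system failure [OR]: Booster path unavailable=not, ABS chain inoperative=not, Reservoir 2 failed=not, Aft bleed valve 2 failed=not → no input occurs → does not occur.

No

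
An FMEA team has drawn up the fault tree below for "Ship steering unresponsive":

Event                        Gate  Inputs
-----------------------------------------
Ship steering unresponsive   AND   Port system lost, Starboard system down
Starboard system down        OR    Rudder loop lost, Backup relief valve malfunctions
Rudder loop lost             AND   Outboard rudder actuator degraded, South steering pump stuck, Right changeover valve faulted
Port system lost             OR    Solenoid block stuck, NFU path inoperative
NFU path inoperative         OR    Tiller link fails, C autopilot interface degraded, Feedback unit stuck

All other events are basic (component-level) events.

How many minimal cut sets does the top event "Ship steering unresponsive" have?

NFU path inoperative [OR]: union of children's cut sets → 3 cut set(s).
Port system lost [OR]: union of children's cut sets → 4 cut set(s).
Rudder loop lost [AND]: one cut set from each child combined → 1 × 1 × 1 = 1 cut set(s).
Starboard system down [OR]: union of children's cut sets → 2 cut set(s).
Ship steering unresponsive [AND]: one cut set from each child combined → 4 × 2 = 8 cut set(s).
Minimal cut sets: {Outboard rudder actuator degraded, Right changeover valve faulted, Solenoid block stuck, South steering pump stuck}; {Backup relief valve malfunctions, Solenoid block stuck}; {Outboard rudder actuator degraded, Right changeover valve faulted, South steering pump stuck, Tiller link fails}; {Backup relief valve malfunctions, Tiller link fails}; {C autopilot interface degraded, Outboard rudder actuator degraded, Right changeover valve faulted, South steering pump stuck}; {Backup relief valve malfunctions, C autopilot interface degraded}; {Feedback unit stuck, Outboard rudder actuator degraded, Right changeover valve faulted, South steering pump stuck}; {Backup relief valve malfunctions, Feedback unit stuck}.

8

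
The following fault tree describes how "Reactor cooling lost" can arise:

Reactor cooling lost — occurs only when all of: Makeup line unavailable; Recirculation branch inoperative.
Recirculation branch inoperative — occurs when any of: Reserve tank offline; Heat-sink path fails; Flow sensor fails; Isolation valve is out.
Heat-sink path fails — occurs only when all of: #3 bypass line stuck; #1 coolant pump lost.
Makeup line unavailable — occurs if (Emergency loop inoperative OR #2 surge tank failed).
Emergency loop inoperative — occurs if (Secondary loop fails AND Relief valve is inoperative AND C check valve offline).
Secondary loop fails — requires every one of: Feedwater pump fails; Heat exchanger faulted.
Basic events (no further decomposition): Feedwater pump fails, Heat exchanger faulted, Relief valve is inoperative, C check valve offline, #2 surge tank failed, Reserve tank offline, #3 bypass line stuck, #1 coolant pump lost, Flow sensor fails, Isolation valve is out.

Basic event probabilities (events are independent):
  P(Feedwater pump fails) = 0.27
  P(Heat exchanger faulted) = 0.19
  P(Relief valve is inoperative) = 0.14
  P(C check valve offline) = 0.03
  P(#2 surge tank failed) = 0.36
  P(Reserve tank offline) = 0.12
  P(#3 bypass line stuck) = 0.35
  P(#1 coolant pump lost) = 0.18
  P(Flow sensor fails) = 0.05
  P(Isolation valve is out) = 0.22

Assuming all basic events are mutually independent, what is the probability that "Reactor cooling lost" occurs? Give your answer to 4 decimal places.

0.1401

P(Secondary loop fails) [AND] = 0.27 × 0.19 = 0.051300
P(Emergency loop inoperative) [AND] = 0.051300 × 0.14 × 0.03 = 0.000215
P(Makeup line unavailable) [OR] = 1 − (1−0.000215) × (1−0.36) = 0.360138
P(Heat-sink path fails) [AND] = 0.35 × 0.18 = 0.063000
P(Recirculation branch inoperative) [OR] = 1 − (1−0.12) × (1−0.063000) × (1−0.05) × (1−0.22) = 0.389001
P(Reactor cooling lost) [AND] = 0.360138 × 0.389001 = 0.140094
Rounded to 4 decimal places: P(Reactor cooling lost) ≈ 0.1401.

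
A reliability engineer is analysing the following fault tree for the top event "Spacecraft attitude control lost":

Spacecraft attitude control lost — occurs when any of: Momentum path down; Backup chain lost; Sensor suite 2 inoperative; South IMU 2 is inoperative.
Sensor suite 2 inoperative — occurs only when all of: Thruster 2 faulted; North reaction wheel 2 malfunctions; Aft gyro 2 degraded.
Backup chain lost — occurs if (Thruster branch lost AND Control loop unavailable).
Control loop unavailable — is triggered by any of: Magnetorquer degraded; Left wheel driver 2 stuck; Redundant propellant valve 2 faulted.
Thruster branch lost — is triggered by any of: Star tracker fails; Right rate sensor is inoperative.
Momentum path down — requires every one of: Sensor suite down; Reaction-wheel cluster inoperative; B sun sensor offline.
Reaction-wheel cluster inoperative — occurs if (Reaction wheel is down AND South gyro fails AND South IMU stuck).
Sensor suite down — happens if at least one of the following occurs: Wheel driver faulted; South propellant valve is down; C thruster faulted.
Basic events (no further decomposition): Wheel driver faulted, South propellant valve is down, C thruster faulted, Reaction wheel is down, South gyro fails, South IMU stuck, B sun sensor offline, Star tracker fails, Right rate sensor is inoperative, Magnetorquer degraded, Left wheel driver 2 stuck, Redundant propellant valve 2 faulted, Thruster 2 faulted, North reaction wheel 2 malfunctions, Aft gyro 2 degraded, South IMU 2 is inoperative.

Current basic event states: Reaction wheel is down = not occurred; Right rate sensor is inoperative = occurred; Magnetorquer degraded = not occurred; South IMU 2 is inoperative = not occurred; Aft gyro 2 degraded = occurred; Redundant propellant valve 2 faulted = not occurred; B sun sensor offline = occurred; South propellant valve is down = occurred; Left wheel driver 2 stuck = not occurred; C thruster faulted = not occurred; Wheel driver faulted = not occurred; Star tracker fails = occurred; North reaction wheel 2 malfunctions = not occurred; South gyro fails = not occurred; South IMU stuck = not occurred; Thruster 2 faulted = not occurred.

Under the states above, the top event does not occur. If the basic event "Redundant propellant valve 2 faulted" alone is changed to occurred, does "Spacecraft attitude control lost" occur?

Counterfactual: set "Redundant propellant valve 2 faulted" to occurred.
Sensor suite down [OR]: Wheel driver faulted=not, South propellant valve is down=occurs, C thruster faulted=not → at least one input occurs → occurs.
Reaction-wheel cluster inoperative [AND]: Reaction wheel is down=not, South gyro fails=not, South IMU stuck=not → not all inputs occur → does not occur.
Momentum path down [AND]: Sensor suite down=occurs, Reaction-wheel cluster inoperative=not, B sun sensor offline=occurs → not all inputs occur → does not occur.
Thruster branch lost [OR]: Star tracker fails=occurs, Right rate sensor is inoperative=occurs → at least one input occurs → occurs.
Control loop unavailable [OR]: Magnetorquer degraded=not, Left wheel driver 2 stuck=not, Redundant propellant valve 2 faulted=occurs → at least one input occurs → occurs.
Backup chain lost [AND]: Thruster branch lost=occurs, Control loop unavailable=occurs → all inputs occur → occurs.
Sensor suite 2 inoperative [AND]: Thruster 2 faulted=not, North reaction wheel 2 malfunctions=not, Aft gyro 2 degraded=occurs → not all inputs occur → does not occur.
Spacecraft attitude control lost [OR]: Momentum path down=not, Backup chain lost=occurs, Sensor suite 2 inoperative=not, South IMU 2 is inoperative=not → at least one input occurs → occurs.

Yes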